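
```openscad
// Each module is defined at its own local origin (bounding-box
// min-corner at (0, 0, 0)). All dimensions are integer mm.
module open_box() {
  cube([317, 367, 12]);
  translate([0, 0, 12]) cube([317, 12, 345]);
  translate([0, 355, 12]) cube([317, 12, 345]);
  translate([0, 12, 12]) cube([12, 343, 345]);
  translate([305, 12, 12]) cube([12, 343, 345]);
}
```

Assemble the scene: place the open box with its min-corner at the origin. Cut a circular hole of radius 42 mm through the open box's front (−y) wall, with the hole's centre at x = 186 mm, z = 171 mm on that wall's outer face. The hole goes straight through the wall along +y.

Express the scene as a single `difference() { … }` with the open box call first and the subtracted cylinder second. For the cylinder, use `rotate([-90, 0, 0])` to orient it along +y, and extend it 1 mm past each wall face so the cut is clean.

difference() {
  open_box();
  translate([186, -1, 171]) rotate([-90, 0, 0]) cylinder(h = 14, r = 42);
}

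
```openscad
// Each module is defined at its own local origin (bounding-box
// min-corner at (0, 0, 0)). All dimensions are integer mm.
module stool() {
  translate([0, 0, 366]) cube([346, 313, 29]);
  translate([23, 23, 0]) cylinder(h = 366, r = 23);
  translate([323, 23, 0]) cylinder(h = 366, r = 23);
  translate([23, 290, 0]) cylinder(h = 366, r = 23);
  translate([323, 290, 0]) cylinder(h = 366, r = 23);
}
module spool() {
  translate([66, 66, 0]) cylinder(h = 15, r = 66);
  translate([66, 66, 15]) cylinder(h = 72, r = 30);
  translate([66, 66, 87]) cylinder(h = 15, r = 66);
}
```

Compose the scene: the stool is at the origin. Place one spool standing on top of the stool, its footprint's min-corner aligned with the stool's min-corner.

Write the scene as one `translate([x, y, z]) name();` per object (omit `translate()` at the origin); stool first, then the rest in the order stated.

stool();
translate([0, 0, 395]) spool();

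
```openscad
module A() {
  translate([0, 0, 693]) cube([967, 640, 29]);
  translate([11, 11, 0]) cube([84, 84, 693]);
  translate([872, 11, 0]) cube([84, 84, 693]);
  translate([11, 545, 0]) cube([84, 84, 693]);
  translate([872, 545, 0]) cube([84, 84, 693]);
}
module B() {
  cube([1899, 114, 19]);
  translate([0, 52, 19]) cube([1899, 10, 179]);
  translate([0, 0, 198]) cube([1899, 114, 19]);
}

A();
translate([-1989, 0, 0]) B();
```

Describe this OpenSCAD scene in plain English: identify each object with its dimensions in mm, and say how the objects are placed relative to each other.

A is a rectangular dining table. The top is 967×640×29 mm with its upper surface at z = 722 mm. It stands on four 84×84 mm square legs, each inset 11 mm from the nearest pair of top edges, running from the floor to the underside of the top.

B is an I-beam lying along x, 1899 mm long. Overall section height 217 mm. Two flanges 114 mm wide (y) and 19 mm thick, one on the floor and one at the top; a web 10 mm thick runs between them, centred on the flange width.

The I-beam is on the floor beside the table on its −x side.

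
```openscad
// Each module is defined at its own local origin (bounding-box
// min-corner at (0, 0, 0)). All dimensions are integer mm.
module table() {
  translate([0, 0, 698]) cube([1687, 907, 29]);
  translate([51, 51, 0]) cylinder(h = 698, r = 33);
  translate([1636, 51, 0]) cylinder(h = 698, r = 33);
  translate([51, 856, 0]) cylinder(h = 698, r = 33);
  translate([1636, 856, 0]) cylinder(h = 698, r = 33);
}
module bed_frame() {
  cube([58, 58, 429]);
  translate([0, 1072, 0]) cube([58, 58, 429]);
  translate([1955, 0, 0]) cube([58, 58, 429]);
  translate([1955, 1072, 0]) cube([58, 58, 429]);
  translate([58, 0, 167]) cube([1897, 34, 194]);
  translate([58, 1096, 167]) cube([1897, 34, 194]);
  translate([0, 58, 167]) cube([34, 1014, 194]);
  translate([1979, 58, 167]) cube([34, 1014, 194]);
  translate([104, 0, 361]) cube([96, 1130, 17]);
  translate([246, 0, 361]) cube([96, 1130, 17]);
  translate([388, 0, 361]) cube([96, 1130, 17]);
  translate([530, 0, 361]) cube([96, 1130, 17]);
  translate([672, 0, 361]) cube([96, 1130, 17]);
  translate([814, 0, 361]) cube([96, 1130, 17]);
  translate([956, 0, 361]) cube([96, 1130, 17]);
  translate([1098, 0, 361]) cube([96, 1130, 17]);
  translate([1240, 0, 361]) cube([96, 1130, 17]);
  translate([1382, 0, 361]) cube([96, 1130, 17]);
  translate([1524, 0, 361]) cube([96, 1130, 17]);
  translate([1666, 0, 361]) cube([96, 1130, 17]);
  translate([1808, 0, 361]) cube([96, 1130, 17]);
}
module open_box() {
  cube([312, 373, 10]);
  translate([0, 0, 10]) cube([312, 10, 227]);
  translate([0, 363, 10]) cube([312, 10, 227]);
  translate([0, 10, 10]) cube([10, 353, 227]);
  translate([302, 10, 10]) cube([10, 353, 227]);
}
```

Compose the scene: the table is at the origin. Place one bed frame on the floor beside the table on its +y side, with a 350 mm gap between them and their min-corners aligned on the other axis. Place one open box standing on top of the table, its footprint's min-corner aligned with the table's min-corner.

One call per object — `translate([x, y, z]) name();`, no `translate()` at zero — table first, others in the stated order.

table();
translate([0, 1257, 0]) bed_frame();
translate([0, 0, 727]) open_box();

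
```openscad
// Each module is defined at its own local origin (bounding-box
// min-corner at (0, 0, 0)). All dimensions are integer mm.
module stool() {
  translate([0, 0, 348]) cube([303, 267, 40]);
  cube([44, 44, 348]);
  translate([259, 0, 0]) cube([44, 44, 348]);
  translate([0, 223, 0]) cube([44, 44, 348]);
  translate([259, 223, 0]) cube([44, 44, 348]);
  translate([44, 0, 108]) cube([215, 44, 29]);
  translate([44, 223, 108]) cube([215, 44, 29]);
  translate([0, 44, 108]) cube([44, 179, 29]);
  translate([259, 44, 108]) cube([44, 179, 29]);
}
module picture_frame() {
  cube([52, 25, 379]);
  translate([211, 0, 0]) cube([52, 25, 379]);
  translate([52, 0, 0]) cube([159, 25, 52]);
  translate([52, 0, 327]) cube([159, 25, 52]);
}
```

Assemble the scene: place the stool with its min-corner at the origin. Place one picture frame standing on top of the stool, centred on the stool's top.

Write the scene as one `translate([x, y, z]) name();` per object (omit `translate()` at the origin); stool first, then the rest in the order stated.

stool();
translate([20, 121, 388]) picture_frame();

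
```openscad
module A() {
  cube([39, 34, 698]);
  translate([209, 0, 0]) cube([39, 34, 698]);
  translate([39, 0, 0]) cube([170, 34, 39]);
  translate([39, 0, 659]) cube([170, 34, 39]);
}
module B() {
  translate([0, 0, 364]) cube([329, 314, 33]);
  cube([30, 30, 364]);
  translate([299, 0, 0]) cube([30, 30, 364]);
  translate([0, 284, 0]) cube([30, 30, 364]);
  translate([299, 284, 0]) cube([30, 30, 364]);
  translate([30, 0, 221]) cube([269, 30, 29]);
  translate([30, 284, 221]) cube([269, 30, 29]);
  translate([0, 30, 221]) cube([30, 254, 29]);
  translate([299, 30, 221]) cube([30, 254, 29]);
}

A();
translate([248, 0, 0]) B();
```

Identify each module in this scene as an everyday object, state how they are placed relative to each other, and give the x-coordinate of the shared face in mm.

A is a picture frame. B is a stool. The stool is against the picture frame's +x side, with their −y faces flush. The x-coordinate of the shared face is 248 mm.

The picture frame's +x face and the stool's −x face are both at x = 248 mm.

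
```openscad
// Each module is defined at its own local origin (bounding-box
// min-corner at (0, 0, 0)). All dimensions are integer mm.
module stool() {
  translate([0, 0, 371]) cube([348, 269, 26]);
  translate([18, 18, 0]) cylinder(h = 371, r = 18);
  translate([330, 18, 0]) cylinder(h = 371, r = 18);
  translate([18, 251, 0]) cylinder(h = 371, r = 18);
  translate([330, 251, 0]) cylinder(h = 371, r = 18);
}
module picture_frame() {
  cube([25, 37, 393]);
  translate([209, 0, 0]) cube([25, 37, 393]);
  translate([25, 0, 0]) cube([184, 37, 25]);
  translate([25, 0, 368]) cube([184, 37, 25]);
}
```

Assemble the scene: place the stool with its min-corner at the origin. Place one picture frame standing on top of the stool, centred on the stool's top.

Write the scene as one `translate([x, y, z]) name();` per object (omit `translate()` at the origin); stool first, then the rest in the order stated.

stool();
translate([57, 116, 397]) picture_frame();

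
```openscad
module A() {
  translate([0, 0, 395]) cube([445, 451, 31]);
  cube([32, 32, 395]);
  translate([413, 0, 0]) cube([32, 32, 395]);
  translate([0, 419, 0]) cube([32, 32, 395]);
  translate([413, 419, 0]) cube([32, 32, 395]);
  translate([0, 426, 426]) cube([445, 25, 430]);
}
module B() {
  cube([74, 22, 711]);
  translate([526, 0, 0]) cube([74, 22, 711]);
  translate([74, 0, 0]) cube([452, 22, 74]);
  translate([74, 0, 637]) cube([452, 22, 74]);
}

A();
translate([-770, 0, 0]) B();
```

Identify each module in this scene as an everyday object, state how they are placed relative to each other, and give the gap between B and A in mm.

A is a chair. B is a picture frame. The picture frame is on the floor beside the chair on its −x side. The gap between the picture frame and the chair is 170 mm.

The picture frame's nearest face is 170 mm from the chair's −x face.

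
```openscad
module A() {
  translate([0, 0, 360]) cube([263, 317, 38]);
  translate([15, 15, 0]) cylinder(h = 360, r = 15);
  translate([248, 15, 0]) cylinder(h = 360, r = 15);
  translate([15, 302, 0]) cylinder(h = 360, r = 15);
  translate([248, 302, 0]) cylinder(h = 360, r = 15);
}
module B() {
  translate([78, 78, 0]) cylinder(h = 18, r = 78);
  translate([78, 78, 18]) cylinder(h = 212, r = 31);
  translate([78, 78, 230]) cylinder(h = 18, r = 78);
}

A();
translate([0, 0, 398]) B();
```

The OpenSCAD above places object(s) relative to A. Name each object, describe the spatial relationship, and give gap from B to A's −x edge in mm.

The spool's min-x is at 0; the stool's min-x is 0; gap = 0 mm.

A is a stool. B is a spool. The spool is on top of the stool. The gap from the spool to the stool's −x edge is 0 mm.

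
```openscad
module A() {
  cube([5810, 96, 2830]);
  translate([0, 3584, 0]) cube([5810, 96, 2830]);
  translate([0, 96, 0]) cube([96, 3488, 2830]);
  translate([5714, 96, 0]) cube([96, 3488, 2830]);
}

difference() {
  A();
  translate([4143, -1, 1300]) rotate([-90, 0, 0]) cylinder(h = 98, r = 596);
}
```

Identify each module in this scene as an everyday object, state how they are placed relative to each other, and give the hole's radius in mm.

The subtracted cylinder has r = 596 mm.

A is a house frame. The house frame has a circular hole through its front wall. The hole's radius is 596 mm.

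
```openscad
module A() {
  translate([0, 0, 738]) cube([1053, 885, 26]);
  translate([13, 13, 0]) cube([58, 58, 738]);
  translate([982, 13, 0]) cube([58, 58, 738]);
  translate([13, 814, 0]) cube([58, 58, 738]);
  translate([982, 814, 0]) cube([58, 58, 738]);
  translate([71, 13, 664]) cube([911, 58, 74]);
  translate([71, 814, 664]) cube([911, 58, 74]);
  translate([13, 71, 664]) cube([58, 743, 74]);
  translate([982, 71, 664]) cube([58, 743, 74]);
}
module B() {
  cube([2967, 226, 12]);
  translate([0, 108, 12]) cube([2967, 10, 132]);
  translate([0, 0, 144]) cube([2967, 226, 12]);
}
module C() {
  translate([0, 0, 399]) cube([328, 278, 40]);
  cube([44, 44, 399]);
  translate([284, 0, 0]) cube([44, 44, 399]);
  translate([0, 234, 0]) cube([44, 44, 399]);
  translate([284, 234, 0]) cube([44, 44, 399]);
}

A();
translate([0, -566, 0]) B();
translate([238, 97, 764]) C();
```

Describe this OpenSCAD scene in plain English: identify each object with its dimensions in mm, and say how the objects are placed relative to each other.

A is a table: top 1053 mm (x) × 885 mm (y), 26 mm thick, upper face at z = 764 mm, on four 58×58 mm square legs, each inset 13 mm from the nearest pair of top edges, running from z = 0 to the bottom of the top. Four apron rails, 58 mm thick and 74 mm tall, run between adjacent legs with their top edges flush with the underside of the top and their outer faces flush with the legs' outer faces.

B is an I-beam lying along x, 2967 mm long. Overall section height 156 mm. Two flanges 226 mm wide (y) and 12 mm thick, one on the floor and one at the top; a web 10 mm thick runs between them, centred on the flange width.

C is a simple wooden stool: a rectangular seat 328 mm (x) by 278 mm (y), 40 mm thick, top face at z = 439 mm, on four square legs, each 44×44 mm in cross-section. The legs rest on z = 0, each flush with a corner of the seat.

The I-beam is on the floor beside the table on its −y side. The stool is on top of the table.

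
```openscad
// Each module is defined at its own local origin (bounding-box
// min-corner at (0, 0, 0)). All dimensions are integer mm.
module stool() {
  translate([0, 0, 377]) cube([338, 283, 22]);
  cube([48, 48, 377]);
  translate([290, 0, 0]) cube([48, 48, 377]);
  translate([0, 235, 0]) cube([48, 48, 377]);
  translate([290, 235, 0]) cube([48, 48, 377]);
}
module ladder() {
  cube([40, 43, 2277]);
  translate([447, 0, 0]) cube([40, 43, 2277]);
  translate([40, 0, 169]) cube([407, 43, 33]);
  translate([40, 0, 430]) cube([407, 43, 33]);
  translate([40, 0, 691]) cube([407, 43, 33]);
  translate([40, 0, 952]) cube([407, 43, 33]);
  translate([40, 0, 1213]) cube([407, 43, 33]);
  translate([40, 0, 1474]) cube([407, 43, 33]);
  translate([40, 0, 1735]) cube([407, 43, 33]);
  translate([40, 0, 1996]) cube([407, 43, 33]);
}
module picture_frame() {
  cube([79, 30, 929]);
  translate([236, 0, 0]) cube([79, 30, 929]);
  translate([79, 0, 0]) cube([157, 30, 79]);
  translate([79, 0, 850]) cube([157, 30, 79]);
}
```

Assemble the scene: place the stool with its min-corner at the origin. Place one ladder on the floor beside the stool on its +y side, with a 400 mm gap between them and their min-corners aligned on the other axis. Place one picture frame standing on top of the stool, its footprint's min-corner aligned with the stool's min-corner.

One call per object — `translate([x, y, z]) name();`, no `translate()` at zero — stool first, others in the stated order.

stool();
translate([0, 683, 0]) ladder();
translate([0, 0, 399]) picture_frame();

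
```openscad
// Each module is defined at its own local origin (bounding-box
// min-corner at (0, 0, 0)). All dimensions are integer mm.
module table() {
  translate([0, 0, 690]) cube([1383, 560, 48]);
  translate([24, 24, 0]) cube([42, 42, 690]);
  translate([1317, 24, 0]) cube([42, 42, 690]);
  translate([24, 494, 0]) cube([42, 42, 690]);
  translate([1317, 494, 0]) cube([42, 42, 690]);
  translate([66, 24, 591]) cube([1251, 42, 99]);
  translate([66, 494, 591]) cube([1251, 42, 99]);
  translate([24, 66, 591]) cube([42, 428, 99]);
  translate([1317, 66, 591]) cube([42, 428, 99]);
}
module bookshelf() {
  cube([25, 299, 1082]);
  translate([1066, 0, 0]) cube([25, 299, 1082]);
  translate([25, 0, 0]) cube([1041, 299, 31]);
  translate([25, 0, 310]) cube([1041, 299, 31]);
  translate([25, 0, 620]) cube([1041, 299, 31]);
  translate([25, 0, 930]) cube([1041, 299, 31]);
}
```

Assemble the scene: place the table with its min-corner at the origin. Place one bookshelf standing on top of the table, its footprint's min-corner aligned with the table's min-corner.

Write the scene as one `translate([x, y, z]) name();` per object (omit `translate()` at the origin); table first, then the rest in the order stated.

table();
translate([0, 0, 738]) bookshelf();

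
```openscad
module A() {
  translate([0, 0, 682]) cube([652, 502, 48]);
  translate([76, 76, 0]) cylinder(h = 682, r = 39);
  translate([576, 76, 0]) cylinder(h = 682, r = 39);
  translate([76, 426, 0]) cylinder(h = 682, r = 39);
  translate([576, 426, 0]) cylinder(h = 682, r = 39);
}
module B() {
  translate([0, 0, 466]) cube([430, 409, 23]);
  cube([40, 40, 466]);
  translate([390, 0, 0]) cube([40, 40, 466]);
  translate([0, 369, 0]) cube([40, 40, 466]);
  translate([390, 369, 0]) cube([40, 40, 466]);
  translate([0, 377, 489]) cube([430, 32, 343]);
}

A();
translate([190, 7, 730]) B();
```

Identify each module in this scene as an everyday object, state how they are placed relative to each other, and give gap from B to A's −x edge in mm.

The chair's min-x is at 190; the table's min-x is 0; gap = 190 mm.

A is a table. B is a chair. The chair is on top of the table. The gap from the chair to the table's −x edge is 190 mm.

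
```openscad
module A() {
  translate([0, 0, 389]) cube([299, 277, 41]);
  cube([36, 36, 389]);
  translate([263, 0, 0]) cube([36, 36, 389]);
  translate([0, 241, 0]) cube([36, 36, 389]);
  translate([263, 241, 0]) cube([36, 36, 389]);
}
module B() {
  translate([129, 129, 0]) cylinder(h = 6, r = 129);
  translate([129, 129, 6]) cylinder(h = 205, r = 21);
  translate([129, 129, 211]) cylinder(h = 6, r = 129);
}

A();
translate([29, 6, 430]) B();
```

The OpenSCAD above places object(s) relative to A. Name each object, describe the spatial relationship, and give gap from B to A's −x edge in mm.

The spool's min-x is at 29; the stool's min-x is 0; gap = 29 mm.

A is a stool. B is a spool. The spool is on top of the stool. The gap from the spool to the stool's −x edge is 29 mm.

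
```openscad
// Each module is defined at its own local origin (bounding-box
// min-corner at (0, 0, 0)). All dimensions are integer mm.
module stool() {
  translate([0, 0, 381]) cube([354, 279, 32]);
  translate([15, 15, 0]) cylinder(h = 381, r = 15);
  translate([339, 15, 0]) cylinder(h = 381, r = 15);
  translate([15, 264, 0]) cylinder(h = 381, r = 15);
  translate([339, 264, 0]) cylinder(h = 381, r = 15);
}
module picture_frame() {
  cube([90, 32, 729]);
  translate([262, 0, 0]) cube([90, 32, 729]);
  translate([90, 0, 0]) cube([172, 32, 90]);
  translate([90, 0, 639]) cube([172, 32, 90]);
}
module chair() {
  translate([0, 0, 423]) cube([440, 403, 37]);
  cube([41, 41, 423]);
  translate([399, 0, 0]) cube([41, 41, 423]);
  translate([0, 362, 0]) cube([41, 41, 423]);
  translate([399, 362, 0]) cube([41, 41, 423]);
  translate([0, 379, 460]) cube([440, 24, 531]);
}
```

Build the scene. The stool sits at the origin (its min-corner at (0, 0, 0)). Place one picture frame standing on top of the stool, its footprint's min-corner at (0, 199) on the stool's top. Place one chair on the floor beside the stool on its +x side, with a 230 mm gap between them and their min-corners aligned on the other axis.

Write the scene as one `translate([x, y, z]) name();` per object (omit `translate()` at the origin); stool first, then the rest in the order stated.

stool();
translate([0, 199, 413]) picture_frame();
translate([584, 0, 0]) chair();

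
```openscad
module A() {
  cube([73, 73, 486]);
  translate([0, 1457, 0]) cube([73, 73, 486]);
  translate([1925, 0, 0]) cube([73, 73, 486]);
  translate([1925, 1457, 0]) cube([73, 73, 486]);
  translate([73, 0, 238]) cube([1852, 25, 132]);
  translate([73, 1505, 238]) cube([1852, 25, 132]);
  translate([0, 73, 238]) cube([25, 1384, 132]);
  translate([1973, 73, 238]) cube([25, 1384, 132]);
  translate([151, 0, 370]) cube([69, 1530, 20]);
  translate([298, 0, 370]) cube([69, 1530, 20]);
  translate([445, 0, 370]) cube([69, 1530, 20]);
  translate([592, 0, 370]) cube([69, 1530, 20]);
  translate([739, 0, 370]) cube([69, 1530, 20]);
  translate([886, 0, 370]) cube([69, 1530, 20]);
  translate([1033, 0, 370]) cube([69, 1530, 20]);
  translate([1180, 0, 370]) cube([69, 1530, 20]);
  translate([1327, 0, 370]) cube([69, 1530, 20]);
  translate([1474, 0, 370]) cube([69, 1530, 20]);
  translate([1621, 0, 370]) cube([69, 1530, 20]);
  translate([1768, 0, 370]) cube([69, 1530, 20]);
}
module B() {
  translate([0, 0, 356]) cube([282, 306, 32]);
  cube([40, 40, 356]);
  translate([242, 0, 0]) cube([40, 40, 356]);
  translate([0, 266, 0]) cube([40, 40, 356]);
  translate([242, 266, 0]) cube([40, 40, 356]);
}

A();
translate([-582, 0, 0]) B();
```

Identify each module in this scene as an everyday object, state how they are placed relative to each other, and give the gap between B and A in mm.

The stool's nearest face is 300 mm from the bed frame's −x face.

A is a bed frame. B is a stool. The stool is on the floor beside the bed frame on its −x side. The gap between the stool and the bed frame is 300 mm.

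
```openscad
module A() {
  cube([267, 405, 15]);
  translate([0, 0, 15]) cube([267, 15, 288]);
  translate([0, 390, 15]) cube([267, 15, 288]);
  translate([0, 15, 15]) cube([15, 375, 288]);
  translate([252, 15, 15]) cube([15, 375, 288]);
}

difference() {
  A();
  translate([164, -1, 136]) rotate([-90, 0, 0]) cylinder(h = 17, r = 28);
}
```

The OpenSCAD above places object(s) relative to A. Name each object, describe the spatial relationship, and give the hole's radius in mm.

The subtracted cylinder has r = 28 mm.

A is an open box. The open box has a circular hole through its front wall. The hole's radius is 28 mm.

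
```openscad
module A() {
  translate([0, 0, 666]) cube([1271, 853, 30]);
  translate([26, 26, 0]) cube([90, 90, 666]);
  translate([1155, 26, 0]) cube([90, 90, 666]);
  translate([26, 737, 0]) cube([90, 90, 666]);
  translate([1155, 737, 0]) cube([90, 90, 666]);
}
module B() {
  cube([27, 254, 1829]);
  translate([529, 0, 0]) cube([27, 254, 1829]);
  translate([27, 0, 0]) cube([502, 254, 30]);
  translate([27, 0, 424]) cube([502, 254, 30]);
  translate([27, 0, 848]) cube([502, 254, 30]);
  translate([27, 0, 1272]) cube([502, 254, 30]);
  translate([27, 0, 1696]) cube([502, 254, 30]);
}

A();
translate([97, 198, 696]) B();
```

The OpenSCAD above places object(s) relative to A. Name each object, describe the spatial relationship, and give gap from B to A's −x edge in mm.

The bookshelf's min-x is at 97; the table's min-x is 0; gap = 97 mm.

A is a table. B is a bookshelf. The bookshelf is on top of the table. The gap from the bookshelf to the table's −x edge is 97 mm.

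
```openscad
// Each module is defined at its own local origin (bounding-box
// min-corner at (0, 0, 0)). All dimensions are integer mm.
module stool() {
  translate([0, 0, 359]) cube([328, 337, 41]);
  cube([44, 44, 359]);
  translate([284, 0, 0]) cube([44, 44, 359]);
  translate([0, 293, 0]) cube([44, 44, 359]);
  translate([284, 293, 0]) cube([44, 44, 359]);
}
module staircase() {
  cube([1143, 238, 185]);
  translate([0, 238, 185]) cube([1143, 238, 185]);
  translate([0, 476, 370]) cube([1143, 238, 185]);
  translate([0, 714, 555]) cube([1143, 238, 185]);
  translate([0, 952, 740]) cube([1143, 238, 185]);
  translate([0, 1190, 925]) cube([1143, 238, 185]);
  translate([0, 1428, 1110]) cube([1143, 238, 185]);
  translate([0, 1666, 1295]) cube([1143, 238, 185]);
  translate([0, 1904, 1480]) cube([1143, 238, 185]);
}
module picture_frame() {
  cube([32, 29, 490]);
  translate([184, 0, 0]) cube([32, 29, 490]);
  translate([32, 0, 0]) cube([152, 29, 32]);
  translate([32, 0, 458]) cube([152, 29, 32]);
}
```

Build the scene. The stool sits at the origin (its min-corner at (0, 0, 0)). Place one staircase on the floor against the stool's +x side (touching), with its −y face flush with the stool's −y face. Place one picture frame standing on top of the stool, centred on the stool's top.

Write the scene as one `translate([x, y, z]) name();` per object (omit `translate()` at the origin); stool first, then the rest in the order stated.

stool();
translate([328, 0, 0]) staircase();
translate([56, 154, 400]) picture_frame();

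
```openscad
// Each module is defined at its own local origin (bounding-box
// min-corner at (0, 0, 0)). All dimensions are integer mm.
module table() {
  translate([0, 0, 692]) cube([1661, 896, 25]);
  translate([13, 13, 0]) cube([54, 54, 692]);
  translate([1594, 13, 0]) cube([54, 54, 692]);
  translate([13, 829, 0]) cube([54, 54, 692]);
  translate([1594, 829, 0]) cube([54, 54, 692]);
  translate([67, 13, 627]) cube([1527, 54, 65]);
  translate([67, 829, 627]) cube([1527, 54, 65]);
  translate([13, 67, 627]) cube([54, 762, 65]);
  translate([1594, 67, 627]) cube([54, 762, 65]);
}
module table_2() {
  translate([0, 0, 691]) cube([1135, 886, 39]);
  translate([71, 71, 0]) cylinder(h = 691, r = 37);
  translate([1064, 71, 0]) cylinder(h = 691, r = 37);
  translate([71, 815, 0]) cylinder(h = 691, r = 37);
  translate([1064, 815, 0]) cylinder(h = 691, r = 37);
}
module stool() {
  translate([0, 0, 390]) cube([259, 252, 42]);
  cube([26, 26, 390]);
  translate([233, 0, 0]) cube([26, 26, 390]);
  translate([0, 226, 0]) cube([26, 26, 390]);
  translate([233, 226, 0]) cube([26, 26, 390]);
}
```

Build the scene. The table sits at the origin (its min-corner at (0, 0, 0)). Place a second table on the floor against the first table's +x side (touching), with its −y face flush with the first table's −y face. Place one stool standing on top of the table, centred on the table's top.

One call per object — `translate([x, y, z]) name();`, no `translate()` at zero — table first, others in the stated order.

table();
translate([1661, 0, 0]) table_2();
translate([701, 322, 717]) stool();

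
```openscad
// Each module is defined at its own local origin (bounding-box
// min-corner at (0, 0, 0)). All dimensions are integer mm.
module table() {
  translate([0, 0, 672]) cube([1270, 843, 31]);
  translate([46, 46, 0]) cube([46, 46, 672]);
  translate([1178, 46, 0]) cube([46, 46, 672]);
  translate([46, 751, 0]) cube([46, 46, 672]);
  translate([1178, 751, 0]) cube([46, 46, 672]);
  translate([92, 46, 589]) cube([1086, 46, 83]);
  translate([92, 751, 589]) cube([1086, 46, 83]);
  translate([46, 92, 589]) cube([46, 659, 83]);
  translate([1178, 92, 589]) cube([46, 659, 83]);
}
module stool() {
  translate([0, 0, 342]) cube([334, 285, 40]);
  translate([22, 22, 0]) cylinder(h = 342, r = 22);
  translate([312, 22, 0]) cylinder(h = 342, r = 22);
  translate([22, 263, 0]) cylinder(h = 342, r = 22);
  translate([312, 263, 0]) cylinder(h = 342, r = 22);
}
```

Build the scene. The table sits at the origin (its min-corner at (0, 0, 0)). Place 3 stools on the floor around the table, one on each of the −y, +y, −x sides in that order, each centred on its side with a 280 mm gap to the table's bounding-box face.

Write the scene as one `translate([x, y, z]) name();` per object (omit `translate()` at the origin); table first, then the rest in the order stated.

table();
translate([468, -565, 0]) stool();
translate([468, 1123, 0]) stool();
translate([-614, 279, 0]) stool();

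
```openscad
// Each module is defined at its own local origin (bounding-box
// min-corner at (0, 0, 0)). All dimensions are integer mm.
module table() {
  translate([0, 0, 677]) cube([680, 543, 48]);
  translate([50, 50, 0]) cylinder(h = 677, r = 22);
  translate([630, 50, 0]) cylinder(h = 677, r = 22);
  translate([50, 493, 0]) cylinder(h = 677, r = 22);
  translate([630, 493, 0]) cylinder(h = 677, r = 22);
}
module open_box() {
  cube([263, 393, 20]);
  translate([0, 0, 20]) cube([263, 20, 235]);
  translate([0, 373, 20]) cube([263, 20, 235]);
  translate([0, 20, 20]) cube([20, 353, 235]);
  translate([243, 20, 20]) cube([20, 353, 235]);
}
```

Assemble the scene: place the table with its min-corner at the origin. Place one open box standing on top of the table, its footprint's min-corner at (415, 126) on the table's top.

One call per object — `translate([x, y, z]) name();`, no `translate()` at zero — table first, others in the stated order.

table();
translate([415, 126, 725]) open_box();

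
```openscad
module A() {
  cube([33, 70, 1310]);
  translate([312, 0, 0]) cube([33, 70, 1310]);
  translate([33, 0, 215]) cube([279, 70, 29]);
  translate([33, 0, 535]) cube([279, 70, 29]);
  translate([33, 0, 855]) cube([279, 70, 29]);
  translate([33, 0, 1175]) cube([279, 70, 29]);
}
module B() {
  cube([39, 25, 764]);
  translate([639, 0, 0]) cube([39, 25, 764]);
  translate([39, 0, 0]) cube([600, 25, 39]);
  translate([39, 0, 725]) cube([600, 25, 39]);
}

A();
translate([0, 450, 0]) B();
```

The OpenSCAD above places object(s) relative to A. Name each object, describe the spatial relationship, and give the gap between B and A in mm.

A is a ladder. B is a picture frame. The picture frame is on the floor beside the ladder on its +y side. The gap between the picture frame and the ladder is 380 mm.

The picture frame's nearest face is 380 mm from the ladder's +y face.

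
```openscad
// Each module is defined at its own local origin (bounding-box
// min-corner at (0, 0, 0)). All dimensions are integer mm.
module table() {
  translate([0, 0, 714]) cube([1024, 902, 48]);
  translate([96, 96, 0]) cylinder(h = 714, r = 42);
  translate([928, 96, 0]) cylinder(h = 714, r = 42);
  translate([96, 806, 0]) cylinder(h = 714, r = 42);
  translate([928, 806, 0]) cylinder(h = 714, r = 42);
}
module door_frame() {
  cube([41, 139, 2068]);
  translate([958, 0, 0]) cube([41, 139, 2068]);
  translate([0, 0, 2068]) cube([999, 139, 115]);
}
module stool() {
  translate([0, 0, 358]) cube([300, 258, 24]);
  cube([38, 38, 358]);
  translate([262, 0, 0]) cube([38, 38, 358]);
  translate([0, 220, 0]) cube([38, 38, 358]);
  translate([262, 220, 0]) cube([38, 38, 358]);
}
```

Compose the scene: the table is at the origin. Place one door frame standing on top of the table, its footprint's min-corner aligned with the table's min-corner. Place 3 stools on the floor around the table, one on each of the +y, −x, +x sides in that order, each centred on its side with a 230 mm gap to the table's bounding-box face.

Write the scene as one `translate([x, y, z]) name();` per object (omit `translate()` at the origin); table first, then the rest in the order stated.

table();
translate([0, 0, 762]) door_frame();
translate([362, 1132, 0]) stool();
translate([-530, 322, 0]) stool();
translate([1254, 322, 0]) stool();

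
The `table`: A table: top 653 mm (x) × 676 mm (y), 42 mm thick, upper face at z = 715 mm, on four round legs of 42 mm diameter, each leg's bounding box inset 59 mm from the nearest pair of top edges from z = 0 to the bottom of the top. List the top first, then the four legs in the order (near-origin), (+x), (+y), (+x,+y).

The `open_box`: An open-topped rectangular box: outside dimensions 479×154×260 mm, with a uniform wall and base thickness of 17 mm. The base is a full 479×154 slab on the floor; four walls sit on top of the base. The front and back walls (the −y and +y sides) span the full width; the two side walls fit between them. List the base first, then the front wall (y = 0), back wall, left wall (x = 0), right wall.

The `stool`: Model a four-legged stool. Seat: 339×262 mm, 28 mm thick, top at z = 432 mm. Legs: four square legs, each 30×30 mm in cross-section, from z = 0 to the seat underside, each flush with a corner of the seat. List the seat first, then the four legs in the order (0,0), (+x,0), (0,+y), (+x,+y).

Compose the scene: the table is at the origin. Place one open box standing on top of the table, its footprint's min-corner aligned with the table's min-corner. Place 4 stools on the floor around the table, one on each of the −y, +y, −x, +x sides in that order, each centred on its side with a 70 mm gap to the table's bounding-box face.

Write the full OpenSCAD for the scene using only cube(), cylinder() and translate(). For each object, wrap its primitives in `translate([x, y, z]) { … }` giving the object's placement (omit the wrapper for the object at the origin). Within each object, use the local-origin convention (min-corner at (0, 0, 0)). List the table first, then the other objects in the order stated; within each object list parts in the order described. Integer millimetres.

translate([0, 0, 673]) cube([653, 676, 42]);
translate([80, 80, 0]) cylinder(h = 673, r = 21);
translate([573, 80, 0]) cylinder(h = 673, r = 21);
translate([80, 596, 0]) cylinder(h = 673, r = 21);
translate([573, 596, 0]) cylinder(h = 673, r = 21);
translate([0, 0, 715]) {
  cube([479, 154, 17]);
  translate([0, 0, 17]) cube([479, 17, 243]);
  translate([0, 137, 17]) cube([479, 17, 243]);
  translate([0, 17, 17]) cube([17, 120, 243]);
  translate([462, 17, 17]) cube([17, 120, 243]);
}
translate([157, -332, 0]) {
  translate([0, 0, 404]) cube([339, 262, 28]);
  cube([30, 30, 404]);
  translate([309, 0, 0]) cube([30, 30, 404]);
  translate([0, 232, 0]) cube([30, 30, 404]);
  translate([309, 232, 0]) cube([30, 30, 404]);
}
translate([157, 746, 0]) {
  translate([0, 0, 404]) cube([339, 262, 28]);
  cube([30, 30, 404]);
  translate([309, 0, 0]) cube([30, 30, 404]);
  translate([0, 232, 0]) cube([30, 30, 404]);
  translate([309, 232, 0]) cube([30, 30, 404]);
}
translate([-409, 207, 0]) {
  translate([0, 0, 404]) cube([339, 262, 28]);
  cube([30, 30, 404]);
  translate([309, 0, 0]) cube([30, 30, 404]);
  translate([0, 232, 0]) cube([30, 30, 404]);
  translate([309, 232, 0]) cube([30, 30, 404]);
}
translate([723, 207, 0]) {
  translate([0, 0, 404]) cube([339, 262, 28]);
  cube([30, 30, 404]);
  translate([309, 0, 0]) cube([30, 30, 404]);
  translate([0, 232, 0]) cube([30, 30, 404]);
  translate([309, 232, 0]) cube([30, 30, 404]);
}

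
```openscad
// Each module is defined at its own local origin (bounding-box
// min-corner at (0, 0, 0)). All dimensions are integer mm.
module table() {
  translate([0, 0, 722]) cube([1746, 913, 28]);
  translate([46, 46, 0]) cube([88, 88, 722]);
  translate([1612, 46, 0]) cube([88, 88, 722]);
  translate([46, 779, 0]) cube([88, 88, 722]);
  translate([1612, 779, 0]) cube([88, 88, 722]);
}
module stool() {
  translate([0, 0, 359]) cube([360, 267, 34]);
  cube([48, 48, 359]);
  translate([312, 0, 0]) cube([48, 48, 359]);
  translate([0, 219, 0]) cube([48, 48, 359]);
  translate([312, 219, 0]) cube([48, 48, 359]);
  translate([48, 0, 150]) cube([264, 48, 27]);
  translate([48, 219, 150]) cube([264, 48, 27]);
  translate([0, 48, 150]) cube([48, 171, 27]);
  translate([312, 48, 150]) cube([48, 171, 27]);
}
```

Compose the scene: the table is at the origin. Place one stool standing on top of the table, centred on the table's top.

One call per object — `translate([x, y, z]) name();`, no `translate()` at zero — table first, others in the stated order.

table();
translate([693, 323, 750]) stool();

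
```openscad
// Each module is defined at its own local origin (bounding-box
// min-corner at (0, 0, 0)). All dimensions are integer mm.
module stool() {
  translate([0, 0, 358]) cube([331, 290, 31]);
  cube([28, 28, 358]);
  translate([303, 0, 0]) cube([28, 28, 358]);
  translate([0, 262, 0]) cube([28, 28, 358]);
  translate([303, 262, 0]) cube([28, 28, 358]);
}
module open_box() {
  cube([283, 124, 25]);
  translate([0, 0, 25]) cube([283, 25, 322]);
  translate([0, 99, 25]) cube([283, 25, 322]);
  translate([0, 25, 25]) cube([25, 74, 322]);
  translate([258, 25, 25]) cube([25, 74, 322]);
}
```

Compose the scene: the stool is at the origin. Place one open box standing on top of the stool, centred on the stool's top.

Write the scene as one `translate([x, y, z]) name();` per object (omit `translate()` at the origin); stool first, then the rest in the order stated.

stool();
translate([24, 83, 389]) open_box();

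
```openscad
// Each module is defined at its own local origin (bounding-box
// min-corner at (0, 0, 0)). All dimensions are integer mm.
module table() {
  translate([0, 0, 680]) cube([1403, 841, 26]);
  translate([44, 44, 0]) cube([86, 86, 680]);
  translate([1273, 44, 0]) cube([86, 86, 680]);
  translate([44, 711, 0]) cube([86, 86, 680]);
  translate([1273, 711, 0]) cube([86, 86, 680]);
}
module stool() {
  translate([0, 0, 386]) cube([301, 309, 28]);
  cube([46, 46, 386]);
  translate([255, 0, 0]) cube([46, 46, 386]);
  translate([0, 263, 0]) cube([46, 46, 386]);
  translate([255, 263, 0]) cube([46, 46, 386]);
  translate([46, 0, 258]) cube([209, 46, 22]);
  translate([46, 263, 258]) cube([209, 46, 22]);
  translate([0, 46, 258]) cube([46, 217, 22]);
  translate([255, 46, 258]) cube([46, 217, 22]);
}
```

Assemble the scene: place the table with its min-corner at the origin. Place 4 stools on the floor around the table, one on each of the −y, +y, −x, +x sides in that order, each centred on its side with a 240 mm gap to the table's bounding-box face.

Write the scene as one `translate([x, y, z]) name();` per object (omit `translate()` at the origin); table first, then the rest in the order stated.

table();
translate([551, -549, 0]) stool();
translate([551, 1081, 0]) stool();
translate([-541, 266, 0]) stool();
translate([1643, 266, 0]) stool();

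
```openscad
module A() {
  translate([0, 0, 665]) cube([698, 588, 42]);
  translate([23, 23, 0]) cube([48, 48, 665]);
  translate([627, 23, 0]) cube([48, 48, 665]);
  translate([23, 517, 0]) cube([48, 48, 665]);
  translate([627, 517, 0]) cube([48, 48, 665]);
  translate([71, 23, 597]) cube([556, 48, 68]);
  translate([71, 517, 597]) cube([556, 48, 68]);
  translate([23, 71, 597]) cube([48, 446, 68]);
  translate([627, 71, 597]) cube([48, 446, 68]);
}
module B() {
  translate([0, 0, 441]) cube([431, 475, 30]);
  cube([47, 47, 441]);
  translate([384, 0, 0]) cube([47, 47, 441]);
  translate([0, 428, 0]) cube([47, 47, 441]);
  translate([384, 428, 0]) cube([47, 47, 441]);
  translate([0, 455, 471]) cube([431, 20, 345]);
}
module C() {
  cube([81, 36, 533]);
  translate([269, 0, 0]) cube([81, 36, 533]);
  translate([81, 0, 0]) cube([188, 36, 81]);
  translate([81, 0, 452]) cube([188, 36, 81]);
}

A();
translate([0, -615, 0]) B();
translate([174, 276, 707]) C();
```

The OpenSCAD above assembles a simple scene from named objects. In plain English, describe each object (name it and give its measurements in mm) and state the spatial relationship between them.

A is a table: top 698 mm (x) × 588 mm (y), 42 mm thick, upper face at z = 707 mm, on four 48×48 mm square legs, each inset 23 mm from the nearest pair of top edges, running from z = 0 to the bottom of the top. Four apron rails, 48 mm thick and 68 mm tall, run between adjacent legs with their top edges flush with the underside of the top and their outer faces flush with the legs' outer faces.

B is a chair. The seat is a 431×475×30 mm slab with its top at z = 471 mm, on four 47×47 mm corner legs (flush with the seat edges, standing on z = 0). A flat backrest 20 mm thick, 345 mm tall, spans the full seat width and rises from the seat top along its +y edge, rear face flush with the rear of the seat.

C is a picture frame with a 188×371 mm rectangular opening (x by z) and a uniform 81 mm border on every side. Frame depth is 36 mm along y. It is built from two vertical stiles running the full outside height and two horizontal rails spanning the gap between the stiles.

The chair is on the floor beside the table on its −y side. The picture frame is on top of the table, centred.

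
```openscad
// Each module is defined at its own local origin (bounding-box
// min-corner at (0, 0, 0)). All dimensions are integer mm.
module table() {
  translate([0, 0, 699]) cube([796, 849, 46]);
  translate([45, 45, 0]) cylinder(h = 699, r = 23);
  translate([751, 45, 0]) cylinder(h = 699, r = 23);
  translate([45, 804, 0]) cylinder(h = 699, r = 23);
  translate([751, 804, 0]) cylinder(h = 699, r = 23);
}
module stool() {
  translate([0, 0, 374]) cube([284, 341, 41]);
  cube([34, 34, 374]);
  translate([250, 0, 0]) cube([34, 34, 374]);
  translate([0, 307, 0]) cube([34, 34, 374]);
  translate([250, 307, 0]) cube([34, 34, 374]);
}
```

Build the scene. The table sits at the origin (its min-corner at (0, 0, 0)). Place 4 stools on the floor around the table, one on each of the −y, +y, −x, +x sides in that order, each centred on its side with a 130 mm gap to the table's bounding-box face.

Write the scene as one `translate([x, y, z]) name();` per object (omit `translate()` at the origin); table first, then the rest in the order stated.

table();
translate([256, -471, 0]) stool();
translate([256, 979, 0]) stool();
translate([-414, 254, 0]) stool();
translate([926, 254, 0]) stool();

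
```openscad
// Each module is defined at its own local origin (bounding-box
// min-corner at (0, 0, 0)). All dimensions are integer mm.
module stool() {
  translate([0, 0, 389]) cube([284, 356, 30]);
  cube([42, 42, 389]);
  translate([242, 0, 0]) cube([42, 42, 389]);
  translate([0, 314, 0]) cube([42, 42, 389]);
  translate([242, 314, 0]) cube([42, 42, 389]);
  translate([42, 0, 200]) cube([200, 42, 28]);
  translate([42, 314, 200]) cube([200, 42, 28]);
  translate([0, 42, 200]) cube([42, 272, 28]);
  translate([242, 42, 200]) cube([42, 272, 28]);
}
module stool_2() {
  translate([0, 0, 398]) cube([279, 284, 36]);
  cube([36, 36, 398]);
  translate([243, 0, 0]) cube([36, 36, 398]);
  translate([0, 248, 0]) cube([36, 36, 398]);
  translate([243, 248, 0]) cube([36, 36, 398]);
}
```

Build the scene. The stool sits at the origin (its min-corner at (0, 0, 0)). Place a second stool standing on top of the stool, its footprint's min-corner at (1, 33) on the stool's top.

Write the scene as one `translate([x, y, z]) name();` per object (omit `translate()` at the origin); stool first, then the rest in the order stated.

stool();
translate([1, 33, 419]) stool_2();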